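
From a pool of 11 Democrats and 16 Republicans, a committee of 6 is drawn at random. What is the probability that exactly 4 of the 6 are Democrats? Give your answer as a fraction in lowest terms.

There are C(27,6) = 296010 ways to choose 6 from 27.
Selections with exactly 4 Democrats: choose 4 of the 11 Democrats and 2 of the 16 Republicans, C(11,4)·C(16,2) = 330·120 = 39600.
Probability = 39600/296010 = 40/299.

40/299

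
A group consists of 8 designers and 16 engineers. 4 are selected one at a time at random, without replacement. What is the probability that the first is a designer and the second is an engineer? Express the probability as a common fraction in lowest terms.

Multiply the conditional probabilities at each draw: 8/24 · 16/23 = 128/552 = 16/69.

16/69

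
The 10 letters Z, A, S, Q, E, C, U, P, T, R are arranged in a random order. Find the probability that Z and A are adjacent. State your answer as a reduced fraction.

There are 10! = 3628800 arrangements.
Treat Z and A as a block: 9! arrangements of the blocks × 2 orders within the block = 2·362880 = 725760.
Probability = 725760/3628800 = 1/5.

1/5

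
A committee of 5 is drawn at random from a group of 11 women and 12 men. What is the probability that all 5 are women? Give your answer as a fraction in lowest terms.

There are C(23,5) = 33649 possible selections.
Selections with all women: C(11,5) = 462.
Probability = 462/33649 = 6/437.

6/437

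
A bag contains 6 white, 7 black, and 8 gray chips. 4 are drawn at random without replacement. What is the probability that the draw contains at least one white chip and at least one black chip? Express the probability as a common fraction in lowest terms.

527/855

There are C(21,4) = 5985 possible draws.
By inclusion-exclusion on the complements, draws missing all white or all black: C(15,4) + C(14,4) − C(8,4) = 1365 + 1001 − 70 = 2296.
So draws with at least one of each: 5985 − 2296 = 3689, probability 3689/5985 = 527/855.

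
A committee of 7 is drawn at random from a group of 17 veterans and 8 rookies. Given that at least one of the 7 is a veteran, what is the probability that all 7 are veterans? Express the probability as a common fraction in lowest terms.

Work in counts. Selections with at least one veteran: C(25,7) − C(8,7) = 480700 − 8 = 480692.
Of those, selections where all 7 are veterans: C(17,7) = 19448.
Conditional probability = 19448/480692 = 286/7069.

286/7069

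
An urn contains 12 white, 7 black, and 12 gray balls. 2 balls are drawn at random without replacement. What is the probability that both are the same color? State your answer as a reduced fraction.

There are C(31,2) = 465 ways to draw 2 balls.
All same color: C(12,2) + C(7,2) + C(12,2) = 66 + 21 + 66 = 153.
Probability = 153/465 = 51/155.

51/155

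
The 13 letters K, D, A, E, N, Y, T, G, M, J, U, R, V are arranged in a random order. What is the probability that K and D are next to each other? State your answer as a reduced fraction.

2/13

There are 13! = 6227020800 arrangements.
Treat K and D as a block: 12! arrangements of the blocks × 2 orders within the block = 2·479001600 = 958003200.
Probability = 958003200/6227020800 = 2/13.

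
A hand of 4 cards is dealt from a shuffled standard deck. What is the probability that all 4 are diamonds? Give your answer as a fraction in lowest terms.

11/4165

There are C(52,4) = 270725 possible 4-card hands.
Hands that are all diamonds: C(13,4) = 715.
Probability = 715/270725 = 11/4165.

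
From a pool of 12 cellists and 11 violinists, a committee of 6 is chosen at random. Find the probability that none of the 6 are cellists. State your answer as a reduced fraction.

2/437

There are C(23,6) = 100947 possible selections.
Selections with no cellists (all violinists): C(11,6) = 462.
Probability = 462/100947 = 2/437.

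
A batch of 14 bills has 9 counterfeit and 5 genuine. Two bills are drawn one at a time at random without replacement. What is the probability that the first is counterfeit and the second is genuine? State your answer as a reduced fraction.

45/182

Multiply the conditional probabilities at each draw: 9/14 · 5/13 = 45/182.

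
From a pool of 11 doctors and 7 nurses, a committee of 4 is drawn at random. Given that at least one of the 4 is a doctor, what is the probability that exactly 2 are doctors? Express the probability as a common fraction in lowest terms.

21/55

Work in counts. Selections with at least one doctor: C(18,4) − C(7,4) = 3060 − 35 = 3025.
Of those, selections where exactly 2 are doctors: C(11,2)·C(7,2) = 55·21 = 1155.
Conditional probability = 1155/3025 = 21/55.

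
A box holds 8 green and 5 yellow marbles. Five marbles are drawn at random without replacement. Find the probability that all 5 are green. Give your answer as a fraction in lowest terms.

There are C(13,5) = 1287 possible selections.
Selections with all green: C(8,5) = 56.
Probability = 56/1287.

56/1287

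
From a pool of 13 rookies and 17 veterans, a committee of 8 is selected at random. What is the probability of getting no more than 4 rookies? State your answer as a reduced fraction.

2686/3335

There are C(30,8) = 5852925 ways to choose the 8.
Count the complement (more than 4 rookies): C(13,5)·C(17,3) + C(13,6)·C(17,2) + C(13,7)·C(17,1) + C(13,8)·C(17,0) = 875160 + 233376 + 29172 + 1287 = 1138995.
Probability = 1 − 1138995/5852925 = 4713930/5852925 = 2686/3335.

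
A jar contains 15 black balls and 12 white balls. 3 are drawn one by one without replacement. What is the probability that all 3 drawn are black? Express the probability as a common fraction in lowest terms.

7/45

Multiply the conditional probabilities at each draw: 15/27 · 14/26 · 13/25 = 2730/17550 = 7/45.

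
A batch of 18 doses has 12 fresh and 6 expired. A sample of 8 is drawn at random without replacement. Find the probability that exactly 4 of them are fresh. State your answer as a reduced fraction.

The sample space is all 8-subsets of the 18: C(18,8) = 43758.
Selections with exactly 4 fresh: choose 4 of the 12 fresh and 4 of the 6 expired, C(12,4)·C(6,4) = 495·15 = 7425.
Probability = 7425/43758 = 75/442.

75/442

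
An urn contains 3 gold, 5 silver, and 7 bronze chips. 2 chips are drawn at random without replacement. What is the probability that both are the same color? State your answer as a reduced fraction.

There are C(15,2) = 105 ways to draw 2 chips.
All same color: C(3,2) + C(5,2) + C(7,2) = 3 + 10 + 21 = 34.
Probability = 34/105.

34/105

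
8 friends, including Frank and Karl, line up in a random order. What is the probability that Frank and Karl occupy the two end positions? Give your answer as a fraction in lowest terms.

There are 8! = 40320 arrangements.
Place Frank and Karl at the ends in 2 ways, arrange the remaining 6 in 6! = 720 ways: 2·720 = 1440.
Probability = 1440/40320 = 1/28.

1/28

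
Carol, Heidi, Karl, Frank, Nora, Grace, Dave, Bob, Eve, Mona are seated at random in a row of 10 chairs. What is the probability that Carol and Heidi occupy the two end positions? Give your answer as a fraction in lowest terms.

1/45

There are 10! = 3628800 arrangements.
Place Carol and Heidi at the ends in 2 ways, arrange the remaining 8 in 8! = 40320 ways: 2·40320 = 80640.
Probability = 80640/3628800 = 1/45.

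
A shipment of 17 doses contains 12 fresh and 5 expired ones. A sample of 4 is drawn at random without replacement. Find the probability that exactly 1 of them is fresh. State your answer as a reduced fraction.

There are C(17,4) = 2380 ways to choose 4 from 17.
Selections with exactly 1 fresh: choose 1 of the 12 fresh and 3 of the 5 expired, C(12,1)·C(5,3) = 12·10 = 120.
Probability = 120/2380 = 6/119.

6/119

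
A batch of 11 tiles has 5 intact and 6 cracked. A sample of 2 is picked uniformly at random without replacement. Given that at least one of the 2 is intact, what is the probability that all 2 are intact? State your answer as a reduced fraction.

1/4

Work in counts. Selections with at least one intact: C(11,2) − C(6,2) = 55 − 15 = 40.
Of those, selections where all 2 are intact: C(5,2) = 10.
Conditional probability = 10/40 = 1/4.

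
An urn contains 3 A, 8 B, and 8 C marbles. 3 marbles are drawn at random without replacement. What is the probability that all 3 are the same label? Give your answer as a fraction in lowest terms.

There are C(19,3) = 969 ways to draw 3 marbles.
All same label: C(3,3) + C(8,3) + C(8,3) = 1 + 56 + 56 = 113.
Probability = 113/969.

113/969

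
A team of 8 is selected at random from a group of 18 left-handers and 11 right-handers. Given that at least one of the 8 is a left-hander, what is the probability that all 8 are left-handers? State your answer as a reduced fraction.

663/65030

Work in counts. Selections with at least one left-hander: C(29,8) − C(11,8) = 4292145 − 165 = 4291980.
Of those, selections where all 8 are left-handers: C(18,8) = 43758.
Conditional probability = 43758/4291980 = 663/65030.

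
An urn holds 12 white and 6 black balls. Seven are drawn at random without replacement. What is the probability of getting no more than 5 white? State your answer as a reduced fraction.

177/221

Total selections: C(18,7) = 31824.
Count the complement (more than 5 white): C(12,6)·C(6,1) + C(12,7)·C(6,0) = 5544 + 792 = 6336.
Probability = 1 − 6336/31824 = 25488/31824 = 177/221.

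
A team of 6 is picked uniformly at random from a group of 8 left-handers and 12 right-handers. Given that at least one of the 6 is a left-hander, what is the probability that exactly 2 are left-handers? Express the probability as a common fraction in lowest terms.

385/1051

Work in counts. Selections with at least one left-hander: C(20,6) − C(12,6) = 38760 − 924 = 37836.
Of those, selections where exactly 2 are left-handers: C(8,2)·C(12,4) = 28·495 = 13860.
Conditional probability = 13860/37836 = 385/1051.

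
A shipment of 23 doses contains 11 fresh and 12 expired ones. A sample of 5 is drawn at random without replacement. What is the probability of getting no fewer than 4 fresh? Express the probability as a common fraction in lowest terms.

402/3059

Total selections: C(23,5) = 33649.
Favorable selections (no fewer than 4 fresh): C(11,4)·C(12,1) + C(11,5)·C(12,0) = 3960 + 462 = 4422.
Probability = 4422/33649 = 402/3059.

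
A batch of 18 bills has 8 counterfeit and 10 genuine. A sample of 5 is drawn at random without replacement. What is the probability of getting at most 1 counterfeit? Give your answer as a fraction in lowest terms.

There are C(18,5) = 8568 ways to choose the 5.
Favorable selections (at most 1 counterfeit): C(8,0)·C(10,5) + C(8,1)·C(10,4) = 252 + 1680 = 1932.
Probability = 1932/8568 = 23/102.

23/102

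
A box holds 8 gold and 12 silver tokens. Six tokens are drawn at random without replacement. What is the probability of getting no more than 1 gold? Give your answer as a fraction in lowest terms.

There are C(20,6) = 38760 ways to choose the 6.
Favorable selections (no more than 1 gold): C(8,0)·C(12,6) + C(8,1)·C(12,5) = 924 + 6336 = 7260.
Probability = 7260/38760 = 121/646.

121/646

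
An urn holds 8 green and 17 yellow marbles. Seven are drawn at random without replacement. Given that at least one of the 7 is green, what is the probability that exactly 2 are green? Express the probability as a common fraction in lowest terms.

43316/115313

Work in counts. Selections with at least one green: C(25,7) − C(17,7) = 480700 − 19448 = 461252.
Of those, selections where exactly 2 are green: C(8,2)·C(17,5) = 28·6188 = 173264.
Conditional probability = 173264/461252 = 43316/115313.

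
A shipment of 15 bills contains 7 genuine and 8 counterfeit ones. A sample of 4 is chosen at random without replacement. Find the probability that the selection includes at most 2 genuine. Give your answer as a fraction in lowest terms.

Total selections: C(15,4) = 1365.
Count the complement (more than 2 genuine): C(7,3)·C(8,1) + C(7,4)·C(8,0) = 280 + 35 = 315.
Probability = 1 − 315/1365 = 1050/1365 = 10/13.

10/13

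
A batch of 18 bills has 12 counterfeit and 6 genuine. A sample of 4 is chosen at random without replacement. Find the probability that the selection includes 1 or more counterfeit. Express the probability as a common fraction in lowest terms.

Total selections: C(18,4) = 3060.
The complement is all 4 are genuine: C(6,4) = 15.
Probability = 1 − 15/3060 = 3045/3060 = 203/204.

203/204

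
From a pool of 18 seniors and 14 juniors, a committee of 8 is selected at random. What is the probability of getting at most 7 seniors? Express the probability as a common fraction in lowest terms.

Total selections: C(32,8) = 10518300.
Favorable selections (at most 7 seniors): C(18,0)·C(14,8) + C(18,1)·C(14,7) + C(18,2)·C(14,6) + C(18,3)·C(14,5) + C(18,4)·C(14,4) + C(18,5)·C(14,3) + C(18,6)·C(14,2) + C(18,7)·C(14,1) = 3003 + 61776 + 459459 + 1633632 + 3063060 + 3118752 + 1689324 + 445536 = 10474542.
Probability = 10474542/10518300 = 44763/44950.

44763/44950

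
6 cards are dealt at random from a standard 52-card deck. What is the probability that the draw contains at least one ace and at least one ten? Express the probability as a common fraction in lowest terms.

718637/5089630

There are C(52,6) = 20358520 possible draws.
By inclusion-exclusion on the complements, draws missing all aces or all tens: C(48,6) + C(48,6) − C(44,6) = 12271512 + 12271512 − 7059052 = 17483972.
So draws with at least one of each: 20358520 − 17483972 = 2874548, probability 2874548/20358520 = 718637/5089630.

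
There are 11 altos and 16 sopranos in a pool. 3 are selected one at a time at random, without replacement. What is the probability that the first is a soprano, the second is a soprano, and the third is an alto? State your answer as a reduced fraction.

88/585

Multiply the conditional probabilities at each draw: 16/27 · 15/26 · 11/25 = 2640/17550 = 88/585.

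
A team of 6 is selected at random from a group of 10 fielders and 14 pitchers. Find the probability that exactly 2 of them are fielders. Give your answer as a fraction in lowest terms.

585/1748

The sample space is all 6-subsets of the 24: C(24,6) = 134596.
Selections with exactly 2 fielders: choose 2 of the 10 fielders and 4 of the 14 pitchers, C(10,2)·C(14,4) = 45·1001 = 45045.
Probability = 45045/134596 = 585/1748.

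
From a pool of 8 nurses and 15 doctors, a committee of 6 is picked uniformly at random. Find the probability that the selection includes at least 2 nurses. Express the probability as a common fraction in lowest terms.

There are C(23,6) = 100947 ways to choose the 6.
Count the complement (fewer than 2 nurses): C(8,0)·C(15,6) + C(8,1)·C(15,5) = 5005 + 24024 = 29029.
Probability = 1 − 29029/100947 = 71918/100947 = 934/1311.

934/1311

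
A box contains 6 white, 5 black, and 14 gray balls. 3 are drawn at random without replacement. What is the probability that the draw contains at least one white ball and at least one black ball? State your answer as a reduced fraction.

111/460

There are C(25,3) = 2300 possible draws.
By inclusion-exclusion on the complements, draws missing all white or all black: C(19,3) + C(20,3) − C(14,3) = 969 + 1140 − 364 = 1745.
So draws with at least one of each: 2300 − 1745 = 555, probability 555/2300 = 111/460.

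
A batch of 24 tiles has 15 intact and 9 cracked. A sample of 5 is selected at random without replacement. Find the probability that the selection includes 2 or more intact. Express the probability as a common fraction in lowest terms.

241/253

There are C(24,5) = 42504 ways to choose the 5.
Count the complement (fewer than 2 intact): C(15,0)·C(9,5) + C(15,1)·C(9,4) = 126 + 1890 = 2016.
Probability = 1 − 2016/42504 = 40488/42504 = 241/253.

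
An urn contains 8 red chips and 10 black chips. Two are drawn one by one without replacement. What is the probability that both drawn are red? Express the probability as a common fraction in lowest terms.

Multiply the conditional probabilities at each draw: 8/18 · 7/17 = 56/306 = 28/153.

28/153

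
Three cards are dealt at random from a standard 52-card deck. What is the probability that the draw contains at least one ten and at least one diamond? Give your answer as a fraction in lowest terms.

33/260

There are C(52,3) = 22100 possible draws.
By inclusion-exclusion on the complements, draws missing all tens or all diamonds: C(48,3) + C(39,3) − C(36,3) = 17296 + 9139 − 7140 = 19295.
So draws with at least one of each: 22100 − 19295 = 2805, probability 2805/22100 = 33/260.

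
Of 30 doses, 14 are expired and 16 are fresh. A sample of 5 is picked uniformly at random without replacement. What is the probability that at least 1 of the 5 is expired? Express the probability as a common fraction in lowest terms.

253/261

Total selections: C(30,5) = 142506.
Favorable selections (at least 1 expired): C(14,1)·C(16,4) + C(14,2)·C(16,3) + C(14,3)·C(16,2) + C(14,4)·C(16,1) + C(14,5)·C(16,0) = 25480 + 50960 + 43680 + 16016 + 2002 = 138138.
Probability = 138138/142506 = 253/261.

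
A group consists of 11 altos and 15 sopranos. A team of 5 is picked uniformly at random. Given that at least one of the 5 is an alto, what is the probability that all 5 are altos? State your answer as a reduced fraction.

42/5707

Work in counts. Selections with at least one alto: C(26,5) − C(15,5) = 65780 − 3003 = 62777.
Of those, selections where all 5 are altos: C(11,5) = 462.
Conditional probability = 462/62777 = 42/5707.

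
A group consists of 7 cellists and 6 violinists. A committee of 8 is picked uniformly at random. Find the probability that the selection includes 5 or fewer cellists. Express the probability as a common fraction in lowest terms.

392/429

Total selections: C(13,8) = 1287.
Count the complement (more than 5 cellists): C(7,6)·C(6,2) + C(7,7)·C(6,1) = 105 + 6 = 111.
Probability = 1 − 111/1287 = 1176/1287 = 392/429.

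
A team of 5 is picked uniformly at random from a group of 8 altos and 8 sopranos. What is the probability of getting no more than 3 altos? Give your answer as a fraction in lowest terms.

67/78

Total selections: C(16,5) = 4368.
Count the complement (more than 3 altos): C(8,4)·C(8,1) + C(8,5)·C(8,0) = 560 + 56 = 616.
Probability = 1 − 616/4368 = 3752/4368 = 67/78.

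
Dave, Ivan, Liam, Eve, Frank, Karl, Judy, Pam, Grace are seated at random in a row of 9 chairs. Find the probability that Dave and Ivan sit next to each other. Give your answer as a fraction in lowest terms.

2/9

There are 9! = 362880 arrangements.
Treat Dave and Ivan as a block: 8! arrangements of the blocks × 2 orders within the block = 2·40320 = 80640.
Probability = 80640/362880 = 2/9.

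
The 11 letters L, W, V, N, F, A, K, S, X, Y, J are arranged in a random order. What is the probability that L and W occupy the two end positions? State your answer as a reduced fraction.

There are 11! = 39916800 arrangements.
Place L and W at the ends in 2 ways, arrange the remaining 9 in 9! = 362880 ways: 2·362880 = 725760.
Probability = 725760/39916800 = 1/55.

1/55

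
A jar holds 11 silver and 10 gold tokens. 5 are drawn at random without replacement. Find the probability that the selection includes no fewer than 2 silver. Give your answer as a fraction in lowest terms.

Total selections: C(21,5) = 20349.
Count the complement (fewer than 2 silver): C(11,0)·C(10,5) + C(11,1)·C(10,4) = 252 + 2310 = 2562.
Probability = 1 − 2562/20349 = 17787/20349 = 847/969.

847/969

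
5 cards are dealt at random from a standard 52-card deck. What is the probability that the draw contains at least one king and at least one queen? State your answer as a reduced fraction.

There are C(52,5) = 2598960 possible draws.
By inclusion-exclusion on the complements, draws missing all kings or all queens: C(48,5) + C(48,5) − C(44,5) = 1712304 + 1712304 − 1086008 = 2338600.
So draws with at least one of each: 2598960 − 2338600 = 260360, probability 260360/2598960 = 6509/64974.

6509/64974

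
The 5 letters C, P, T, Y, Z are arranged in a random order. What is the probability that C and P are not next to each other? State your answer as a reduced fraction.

There are 5! = 120 arrangements.
Arrangements with C and P adjacent: 2·4! = 48.
So not adjacent: 120 − 48 = 72, probability 72/120 = 3/5.

3/5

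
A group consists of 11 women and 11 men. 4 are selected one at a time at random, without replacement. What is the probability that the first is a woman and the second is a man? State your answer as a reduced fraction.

Multiply the conditional probabilities at each draw: 11/22 · 11/21 = 121/462 = 11/42.

11/42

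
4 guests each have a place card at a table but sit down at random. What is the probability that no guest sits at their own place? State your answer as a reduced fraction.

There are 4! = 24 seatings.
By inclusion-exclusion, seatings with no fixed points: C(4,0)·4! − C(4,1)·3! + C(4,2)·2! − C(4,3)·1! + C(4,4)·0! = 9.
Probability = 9/24 = 3/8.

3/8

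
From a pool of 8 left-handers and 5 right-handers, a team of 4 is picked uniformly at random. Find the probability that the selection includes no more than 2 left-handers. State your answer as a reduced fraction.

Total selections: C(13,4) = 715.
Count the complement (more than 2 left-handers): C(8,3)·C(5,1) + C(8,4)·C(5,0) = 280 + 70 = 350.
Probability = 1 − 350/715 = 365/715 = 73/143.

73/143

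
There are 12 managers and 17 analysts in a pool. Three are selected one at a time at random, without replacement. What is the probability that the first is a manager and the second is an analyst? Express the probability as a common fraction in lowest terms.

51/203

Multiply the conditional probabilities at each draw: 12/29 · 17/28 = 204/812 = 51/203.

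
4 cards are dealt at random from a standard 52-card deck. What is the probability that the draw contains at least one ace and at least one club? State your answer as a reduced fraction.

52799/270725

There are C(52,4) = 270725 possible draws.
By inclusion-exclusion on the complements, draws missing all aces or all clubs: C(48,4) + C(39,4) − C(36,4) = 194580 + 82251 − 58905 = 217926.
So draws with at least one of each: 270725 − 217926 = 52799, probability 52799/270725.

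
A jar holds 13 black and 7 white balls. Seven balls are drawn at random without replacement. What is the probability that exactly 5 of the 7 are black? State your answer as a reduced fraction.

9009/25840

There are C(20,7) = 77520 ways to choose 7 from 20.
Selections with exactly 5 black: choose 5 of the 13 black and 2 of the 7 white, C(13,5)·C(7,2) = 1287·21 = 27027.
Probability = 27027/77520 = 9009/25840.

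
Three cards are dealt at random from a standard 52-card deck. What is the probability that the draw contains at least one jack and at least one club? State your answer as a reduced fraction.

There are C(52,3) = 22100 possible draws.
By inclusion-exclusion on the complements, draws missing all jacks or all clubs: C(48,3) + C(39,3) − C(36,3) = 17296 + 9139 − 7140 = 19295.
So draws with at least one of each: 22100 − 19295 = 2805, probability 2805/22100 = 33/260.

33/260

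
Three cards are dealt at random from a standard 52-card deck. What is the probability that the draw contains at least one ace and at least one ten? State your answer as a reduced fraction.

There are C(52,3) = 22100 possible draws.
By inclusion-exclusion on the complements, draws missing all aces or all tens: C(48,3) + C(48,3) − C(44,3) = 17296 + 17296 − 13244 = 21348.
So draws with at least one of each: 22100 − 21348 = 752, probability 752/22100 = 188/5525.

188/5525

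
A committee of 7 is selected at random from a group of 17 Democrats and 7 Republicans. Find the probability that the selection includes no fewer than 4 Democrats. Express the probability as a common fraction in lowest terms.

Total selections: C(24,7) = 346104.
Favorable selections (no fewer than 4 Democrats): C(17,4)·C(7,3) + C(17,5)·C(7,2) + C(17,6)·C(7,1) + C(17,7)·C(7,0) = 83300 + 129948 + 86632 + 19448 = 319328.
Probability = 319328/346104 = 39916/43263.

39916/43263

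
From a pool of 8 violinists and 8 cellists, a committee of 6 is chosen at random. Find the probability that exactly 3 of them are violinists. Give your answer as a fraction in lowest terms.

Total number of selections: C(16,6) = 8008.
Selections with exactly 3 violinists: choose 3 of the 8 violinists and 3 of the 8 cellists, C(8,3)·C(8,3) = 56·56 = 3136.
Probability = 3136/8008 = 56/143.

56/143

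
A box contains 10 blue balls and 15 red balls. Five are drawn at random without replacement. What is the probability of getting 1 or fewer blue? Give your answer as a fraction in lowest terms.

793/2530

Total selections: C(25,5) = 53130.
Favorable selections (1 or fewer blue): C(10,0)·C(15,5) + C(10,1)·C(15,4) = 3003 + 13650 = 16653.
Probability = 16653/53130 = 793/2530.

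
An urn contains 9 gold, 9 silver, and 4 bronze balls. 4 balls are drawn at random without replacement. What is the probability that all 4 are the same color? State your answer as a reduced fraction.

There are C(22,4) = 7315 ways to draw 4 balls.
All same color: C(9,4) + C(9,4) + C(4,4) = 126 + 126 + 1 = 253.
Probability = 253/7315 = 23/665.

23/665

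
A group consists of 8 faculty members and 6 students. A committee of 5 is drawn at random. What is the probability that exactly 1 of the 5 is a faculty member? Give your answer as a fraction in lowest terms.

The sample space is all 5-subsets of the 14: C(14,5) = 2002.
Selections with exactly 1 faculty member: choose 1 of the 8 faculty members and 4 of the 6 students, C(8,1)·C(6,4) = 8·15 = 120.
Probability = 120/2002 = 60/1001.

60/1001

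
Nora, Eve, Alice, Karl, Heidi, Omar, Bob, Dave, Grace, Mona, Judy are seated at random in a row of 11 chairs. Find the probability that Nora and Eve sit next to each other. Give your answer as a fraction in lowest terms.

2/11

There are 11! = 39916800 arrangements.
Treat Nora and Eve as a block: 10! arrangements of the blocks × 2 orders within the block = 2·3628800 = 7257600.
Probability = 7257600/39916800 = 2/11.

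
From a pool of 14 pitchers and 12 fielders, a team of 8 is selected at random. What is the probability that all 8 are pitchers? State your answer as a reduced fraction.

21/10925

There are C(26,8) = 1562275 possible selections.
Selections with all pitchers: C(14,8) = 3003.
Probability = 3003/1562275 = 21/10925.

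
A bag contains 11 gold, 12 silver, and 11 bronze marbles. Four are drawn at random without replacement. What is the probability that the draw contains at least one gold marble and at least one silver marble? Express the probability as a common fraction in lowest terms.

347/527

There are C(34,4) = 46376 possible draws.
By inclusion-exclusion on the complements, draws missing all gold or all silver: C(23,4) + C(22,4) − C(11,4) = 8855 + 7315 − 330 = 15840.
So draws with at least one of each: 46376 − 15840 = 30536, probability 30536/46376 = 347/527.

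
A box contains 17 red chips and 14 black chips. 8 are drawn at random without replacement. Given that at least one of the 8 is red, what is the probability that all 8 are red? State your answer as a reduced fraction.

55/17841

Work in counts. Selections with at least one red: C(31,8) − C(14,8) = 7888725 − 3003 = 7885722.
Of those, selections where all 8 are red: C(17,8) = 24310.
Conditional probability = 24310/7885722 = 55/17841.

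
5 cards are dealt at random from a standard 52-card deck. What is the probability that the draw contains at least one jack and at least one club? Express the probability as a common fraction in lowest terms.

229297/866320

There are C(52,5) = 2598960 possible draws.
By inclusion-exclusion on the complements, draws missing all jacks or all clubs: C(48,5) + C(39,5) − C(36,5) = 1712304 + 575757 − 376992 = 1911069.
So draws with at least one of each: 2598960 − 1911069 = 687891, probability 687891/2598960 = 229297/866320.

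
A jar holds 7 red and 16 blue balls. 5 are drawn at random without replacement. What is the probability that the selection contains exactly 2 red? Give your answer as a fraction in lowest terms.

1680/4807

The sample space is all 5-subsets of the 23: C(23,5) = 33649.
Selections with exactly 2 red: choose 2 of the 7 red and 3 of the 16 blue, C(7,2)·C(16,3) = 21·560 = 11760.
Probability = 11760/33649 = 1680/4807.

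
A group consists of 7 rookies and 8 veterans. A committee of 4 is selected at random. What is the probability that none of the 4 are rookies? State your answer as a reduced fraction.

2/39

There are C(15,4) = 1365 possible selections.
Selections with no rookies (all veterans): C(8,4) = 70.
Probability = 70/1365 = 2/39.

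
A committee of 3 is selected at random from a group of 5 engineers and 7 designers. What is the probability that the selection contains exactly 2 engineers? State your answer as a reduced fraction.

7/22

Total number of selections: C(12,3) = 220.
Selections with exactly 2 engineers: choose 2 of the 5 engineers and 1 of the 7 designers, C(5,2)·C(7,1) = 10·7 = 70.
Probability = 70/220 = 7/22.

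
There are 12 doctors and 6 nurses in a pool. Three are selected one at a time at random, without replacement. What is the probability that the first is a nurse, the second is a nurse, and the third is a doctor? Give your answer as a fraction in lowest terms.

5/68

Multiply the conditional probabilities at each draw: 6/18 · 5/17 · 12/16 = 360/4896 = 5/68.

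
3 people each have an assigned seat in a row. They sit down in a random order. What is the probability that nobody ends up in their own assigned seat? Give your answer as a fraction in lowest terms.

There are 3! = 6 seatings.
By inclusion-exclusion, seatings with no fixed points: C(3,0)·3! − C(3,1)·2! + C(3,2)·1! − C(3,3)·0! = 2.
Probability = 2/6 = 1/3.

1/3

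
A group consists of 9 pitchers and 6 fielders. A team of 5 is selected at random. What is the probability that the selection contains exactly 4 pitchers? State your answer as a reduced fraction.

36/143

There are C(15,5) = 3003 ways to choose 5 from 15.
Selections with exactly 4 pitchers: choose 4 of the 9 pitchers and 1 of the 6 fielders, C(9,4)·C(6,1) = 126·6 = 756.
Probability = 756/3003 = 36/143.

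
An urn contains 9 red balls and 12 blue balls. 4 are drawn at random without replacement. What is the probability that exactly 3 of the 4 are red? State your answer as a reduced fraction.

Total number of selections: C(21,4) = 5985.
Selections with exactly 3 red: choose 3 of the 9 red and 1 of the 12 blue, C(9,3)·C(12,1) = 84·12 = 1008.
Probability = 1008/5985 = 16/95.

16/95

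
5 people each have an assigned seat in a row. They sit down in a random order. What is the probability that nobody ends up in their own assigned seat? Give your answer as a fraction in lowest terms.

11/30

There are 5! = 120 seatings.
By inclusion-exclusion, seatings with no fixed points: C(5,0)·5! − C(5,1)·4! + C(5,2)·3! − C(5,3)·2! + C(5,4)·1! − C(5,5)·0! = 44.
Probability = 44/120 = 11/30.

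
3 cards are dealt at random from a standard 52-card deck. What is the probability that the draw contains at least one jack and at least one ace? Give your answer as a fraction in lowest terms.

188/5525

There are C(52,3) = 22100 possible draws.
By inclusion-exclusion on the complements, draws missing all jacks or all aces: C(48,3) + C(48,3) − C(44,3) = 17296 + 17296 − 13244 = 21348.
So draws with at least one of each: 22100 − 21348 = 752, probability 752/22100 = 188/5525.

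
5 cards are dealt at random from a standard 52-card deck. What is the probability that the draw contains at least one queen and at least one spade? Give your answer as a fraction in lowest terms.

There are C(52,5) = 2598960 possible draws.
By inclusion-exclusion on the complements, draws missing all queens or all spades: C(48,5) + C(39,5) − C(36,5) = 1712304 + 575757 − 376992 = 1911069.
So draws with at least one of each: 2598960 − 1911069 = 687891, probability 687891/2598960 = 229297/866320.

229297/866320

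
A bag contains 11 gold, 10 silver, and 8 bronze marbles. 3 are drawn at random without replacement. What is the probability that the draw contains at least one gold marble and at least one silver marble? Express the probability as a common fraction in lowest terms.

275/522

There are C(29,3) = 3654 possible draws.
By inclusion-exclusion on the complements, draws missing all gold or all silver: C(18,3) + C(19,3) − C(8,3) = 816 + 969 − 56 = 1729.
So draws with at least one of each: 3654 − 1729 = 1925, probability 1925/3654 = 275/522.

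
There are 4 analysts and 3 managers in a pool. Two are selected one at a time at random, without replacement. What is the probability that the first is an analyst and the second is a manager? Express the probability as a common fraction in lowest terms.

2/7

Multiply the conditional probabilities at each draw: 4/7 · 3/6 = 12/42 = 2/7.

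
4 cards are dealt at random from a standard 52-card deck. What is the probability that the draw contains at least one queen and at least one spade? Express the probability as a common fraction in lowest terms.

52799/270725

There are C(52,4) = 270725 possible draws.
By inclusion-exclusion on the complements, draws missing all queens or all spades: C(48,4) + C(39,4) − C(36,4) = 194580 + 82251 − 58905 = 217926.
So draws with at least one of each: 270725 − 217926 = 52799, probability 52799/270725.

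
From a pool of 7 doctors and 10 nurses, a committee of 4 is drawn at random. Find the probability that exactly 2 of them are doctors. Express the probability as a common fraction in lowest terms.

27/68

There are C(17,4) = 2380 ways to choose 4 from 17.
Selections with exactly 2 doctors: choose 2 of the 7 doctors and 2 of the 10 nurses, C(7,2)·C(10,2) = 21·45 = 945.
Probability = 945/2380 = 27/68.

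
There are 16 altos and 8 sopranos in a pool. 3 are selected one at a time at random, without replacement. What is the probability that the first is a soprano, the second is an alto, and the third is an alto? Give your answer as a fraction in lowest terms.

Multiply the conditional probabilities at each draw: 8/24 · 16/23 · 15/22 = 1920/12144 = 40/253.

40/253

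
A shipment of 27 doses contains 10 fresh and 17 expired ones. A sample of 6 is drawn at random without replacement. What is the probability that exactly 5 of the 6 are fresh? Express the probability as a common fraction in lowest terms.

238/16445

There are C(27,6) = 296010 ways to choose 6 from 27.
Selections with exactly 5 fresh: choose 5 of the 10 fresh and 1 of the 17 expired, C(10,5)·C(17,1) = 252·17 = 4284.
Probability = 4284/296010 = 238/16445.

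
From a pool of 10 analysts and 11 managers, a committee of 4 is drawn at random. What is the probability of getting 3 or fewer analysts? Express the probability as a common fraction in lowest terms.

There are C(21,4) = 5985 ways to choose the 4.
The complement is exactly 4 analysts: C(10,4)·C(11,0) = 210.
Probability = 1 − 210/5985 = 5775/5985 = 55/57.

55/57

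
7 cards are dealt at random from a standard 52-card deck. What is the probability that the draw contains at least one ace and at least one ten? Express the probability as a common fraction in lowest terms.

3105873/16723070

There are C(52,7) = 133784560 possible draws.
By inclusion-exclusion on the complements, draws missing all aces or all tens: C(48,7) + C(48,7) − C(44,7) = 73629072 + 73629072 − 38320568 = 108937576.
So draws with at least one of each: 133784560 − 108937576 = 24846984, probability 24846984/133784560 = 3105873/16723070.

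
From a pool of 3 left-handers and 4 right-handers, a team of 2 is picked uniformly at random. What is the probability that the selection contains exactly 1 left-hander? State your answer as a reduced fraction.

4/7

There are C(7,2) = 21 ways to choose 2 from 7.
Selections with exactly 1 left-hander: choose 1 of the 3 left-handers and 1 of the 4 right-handers, C(3,1)·C(4,1) = 3·4 = 12.
Probability = 12/21 = 4/7.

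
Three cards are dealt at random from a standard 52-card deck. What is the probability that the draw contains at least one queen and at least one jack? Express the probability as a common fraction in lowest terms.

There are C(52,3) = 22100 possible draws.
By inclusion-exclusion on the complements, draws missing all queens or all jacks: C(48,3) + C(48,3) − C(44,3) = 17296 + 17296 − 13244 = 21348.
So draws with at least one of each: 22100 − 21348 = 752, probability 752/22100 = 188/5525.

188/5525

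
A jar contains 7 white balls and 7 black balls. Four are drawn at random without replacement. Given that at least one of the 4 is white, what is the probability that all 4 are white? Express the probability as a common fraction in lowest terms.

5/138

Work in counts. Selections with at least one white: C(14,4) − C(7,4) = 1001 − 35 = 966.
Of those, selections where all 4 are white: C(7,4) = 35.
Conditional probability = 35/966 = 5/138.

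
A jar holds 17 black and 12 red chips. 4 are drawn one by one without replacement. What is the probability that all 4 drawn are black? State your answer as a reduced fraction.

340/3393

Multiply the conditional probabilities at each draw: 17/29 · 16/28 · 15/27 · 14/26 = 57120/570024 = 340/3393.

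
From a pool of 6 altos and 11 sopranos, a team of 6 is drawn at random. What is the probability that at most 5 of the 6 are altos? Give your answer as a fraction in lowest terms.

There are C(17,6) = 12376 ways to choose the 6.
The complement is exactly 6 altos: C(6,6)·C(11,0) = 1.
Probability = 1 − 1/12376 = 12375/12376.

12375/12376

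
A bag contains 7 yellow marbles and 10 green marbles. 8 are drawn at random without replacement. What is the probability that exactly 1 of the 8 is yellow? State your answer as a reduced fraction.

84/2431

There are C(17,8) = 24310 ways to choose 8 from 17.
Selections with exactly 1 yellow: choose 1 of the 7 yellow and 7 of the 10 green, C(7,1)·C(10,7) = 7·120 = 840.
Probability = 840/24310 = 84/2431.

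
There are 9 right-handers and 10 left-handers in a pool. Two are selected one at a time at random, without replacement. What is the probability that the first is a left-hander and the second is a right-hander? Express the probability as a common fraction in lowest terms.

Multiply the conditional probabilities at each draw: 10/19 · 9/18 = 90/342 = 5/19.

5/19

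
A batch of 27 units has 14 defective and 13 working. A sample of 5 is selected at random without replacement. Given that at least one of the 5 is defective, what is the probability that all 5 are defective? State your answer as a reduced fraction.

22/873

Work in counts. Selections with at least one defective: C(27,5) − C(13,5) = 80730 − 1287 = 79443.
Of those, selections where all 5 are defective: C(14,5) = 2002.
Conditional probability = 2002/79443 = 22/873.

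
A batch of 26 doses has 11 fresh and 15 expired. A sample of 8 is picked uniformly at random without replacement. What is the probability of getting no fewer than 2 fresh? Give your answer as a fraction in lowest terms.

2077/2185

There are C(26,8) = 1562275 ways to choose the 8.
Favorable selections (no fewer than 2 fresh): C(11,2)·C(15,6) + C(11,3)·C(15,5) + C(11,4)·C(15,4) + C(11,5)·C(15,3) + C(11,6)·C(15,2) + C(11,7)·C(15,1) + C(11,8)·C(15,0) = 275275 + 495495 + 450450 + 210210 + 48510 + 4950 + 165 = 1485055.
Probability = 1485055/1562275 = 2077/2185.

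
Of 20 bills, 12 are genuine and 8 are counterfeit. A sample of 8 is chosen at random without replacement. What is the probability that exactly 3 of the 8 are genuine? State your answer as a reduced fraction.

There are C(20,8) = 125970 ways to choose 8 from 20.
Selections with exactly 3 genuine: choose 3 of the 12 genuine and 5 of the 8 counterfeit, C(12,3)·C(8,5) = 220·56 = 12320.
Probability = 12320/125970 = 1232/12597.

1232/12597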